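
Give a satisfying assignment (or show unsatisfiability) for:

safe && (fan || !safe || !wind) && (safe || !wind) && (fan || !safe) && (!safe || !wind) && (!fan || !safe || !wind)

fan: True, safe: True, wind: False

Unit clause (safe) forces safe = True.
In (fan || !safe) only fan is left, so fan = True.
In (!safe || !wind) only !wind is left, so wind = False.
All clauses satisfied.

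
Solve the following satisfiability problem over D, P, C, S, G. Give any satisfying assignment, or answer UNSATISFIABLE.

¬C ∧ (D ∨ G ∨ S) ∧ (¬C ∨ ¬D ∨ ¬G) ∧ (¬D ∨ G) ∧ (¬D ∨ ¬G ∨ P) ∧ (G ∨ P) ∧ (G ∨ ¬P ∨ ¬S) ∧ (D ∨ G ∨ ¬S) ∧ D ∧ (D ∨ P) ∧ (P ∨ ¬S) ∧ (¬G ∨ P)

D=T; P=T; C=F; S=F; G=T

Unit clause (¬C) forces C = False.
Unit clause (D) forces D = True.
In (¬D ∨ G) only G is left, so G = True.
In (¬D ∨ ¬G ∨ P) only P is left, so P = True.
Set S = False.
All clauses satisfied.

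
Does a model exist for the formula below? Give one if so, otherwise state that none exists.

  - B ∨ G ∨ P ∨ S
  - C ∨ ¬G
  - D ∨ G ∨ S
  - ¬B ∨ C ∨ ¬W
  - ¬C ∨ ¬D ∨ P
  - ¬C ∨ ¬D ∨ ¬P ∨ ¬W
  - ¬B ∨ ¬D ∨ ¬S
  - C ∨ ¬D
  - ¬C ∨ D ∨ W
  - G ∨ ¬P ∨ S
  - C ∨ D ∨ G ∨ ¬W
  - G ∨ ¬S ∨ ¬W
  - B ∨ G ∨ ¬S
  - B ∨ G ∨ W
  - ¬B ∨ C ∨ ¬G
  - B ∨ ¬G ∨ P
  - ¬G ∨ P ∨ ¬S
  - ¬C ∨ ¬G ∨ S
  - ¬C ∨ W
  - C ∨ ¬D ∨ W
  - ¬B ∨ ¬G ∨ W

D = False, B = True, W = True, G = True, P = True, S = True, C = True

Set D = False.
Set B = True.
Set W = True.
  then (¬B ∨ C ∨ ¬W) forces C = True.
Try G = False:
  (D ∨ G ∨ S) forces S = True.
  clause (G ∨ ¬S ∨ ¬W) is falsified — backtrack.
So G = True.
  then (¬C ∨ ¬G ∨ S) forces S = True.
  then (¬G ∨ P ∨ ¬S) forces P = True.
All clauses satisfied.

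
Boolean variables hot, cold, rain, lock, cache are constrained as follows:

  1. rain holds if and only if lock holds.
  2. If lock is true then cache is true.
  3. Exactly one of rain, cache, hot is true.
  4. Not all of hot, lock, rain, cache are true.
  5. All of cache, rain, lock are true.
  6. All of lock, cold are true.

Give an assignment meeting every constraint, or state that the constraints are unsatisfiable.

Unsatisfiable — no assignment works.

Case cache = True:
  (3) with cache=T forces rain = False.
  Constraint (5) is violated (rain=F) — contradiction.
Case cache = False:
  Constraint (5) is violated (cache=F) — contradiction.
Both cases fail — unsatisfiable.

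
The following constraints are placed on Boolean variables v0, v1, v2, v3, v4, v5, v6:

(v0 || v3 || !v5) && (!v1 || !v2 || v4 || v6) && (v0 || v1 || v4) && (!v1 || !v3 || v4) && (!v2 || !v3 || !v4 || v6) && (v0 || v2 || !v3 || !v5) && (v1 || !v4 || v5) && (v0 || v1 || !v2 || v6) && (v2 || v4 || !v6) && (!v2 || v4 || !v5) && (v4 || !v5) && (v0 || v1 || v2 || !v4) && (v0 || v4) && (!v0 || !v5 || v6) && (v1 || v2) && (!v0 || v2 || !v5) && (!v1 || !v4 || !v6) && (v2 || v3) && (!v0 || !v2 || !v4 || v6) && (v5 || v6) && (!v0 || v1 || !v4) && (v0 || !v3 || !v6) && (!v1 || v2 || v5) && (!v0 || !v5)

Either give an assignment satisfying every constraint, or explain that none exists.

v0 = True; v1 = False; v2 = True; v3 = True; v4 = False; v5 = False; v6 = True

Set v0 = True.
  then (!v0 || !v5) forces v5 = False.
  then (v5 || v6) forces v6 = True.
Set v1 = False.
  then (v1 || !v4 || v5) forces v4 = False.
  then (v2 || v4 || !v6) forces v2 = True.
Set v3 = True.
All clauses satisfied.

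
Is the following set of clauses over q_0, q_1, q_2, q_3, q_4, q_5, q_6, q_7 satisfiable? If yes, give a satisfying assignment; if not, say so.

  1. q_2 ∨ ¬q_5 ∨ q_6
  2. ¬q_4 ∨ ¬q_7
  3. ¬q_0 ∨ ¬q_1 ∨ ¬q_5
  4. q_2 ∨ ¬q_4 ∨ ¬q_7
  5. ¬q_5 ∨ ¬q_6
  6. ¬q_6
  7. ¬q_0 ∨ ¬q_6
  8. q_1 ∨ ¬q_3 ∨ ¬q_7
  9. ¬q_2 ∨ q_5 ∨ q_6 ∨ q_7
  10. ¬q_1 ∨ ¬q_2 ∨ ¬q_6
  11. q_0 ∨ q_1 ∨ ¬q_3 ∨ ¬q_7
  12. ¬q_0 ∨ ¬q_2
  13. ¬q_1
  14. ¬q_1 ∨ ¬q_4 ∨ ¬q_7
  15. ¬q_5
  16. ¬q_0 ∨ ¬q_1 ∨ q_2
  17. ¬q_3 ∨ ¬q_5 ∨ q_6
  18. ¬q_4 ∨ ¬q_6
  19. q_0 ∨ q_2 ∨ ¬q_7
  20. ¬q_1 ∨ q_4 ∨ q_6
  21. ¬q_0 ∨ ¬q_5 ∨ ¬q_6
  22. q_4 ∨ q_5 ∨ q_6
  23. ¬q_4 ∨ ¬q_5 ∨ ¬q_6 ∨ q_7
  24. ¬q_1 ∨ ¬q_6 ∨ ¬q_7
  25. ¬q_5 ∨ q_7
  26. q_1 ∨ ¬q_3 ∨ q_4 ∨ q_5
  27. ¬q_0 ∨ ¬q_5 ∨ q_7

Unit clause (¬q_6) forces q_6 = False.
Unit clause (¬q_1) forces q_1 = False.
Unit clause (¬q_5) forces q_5 = False.
In (q_4 ∨ q_5 ∨ q_6) only q_4 is left, so q_4 = True.
In (¬q_4 ∨ ¬q_7) only ¬q_7 is left, so q_7 = False.
In (¬q_2 ∨ q_5 ∨ q_6 ∨ q_7) only ¬q_2 is left, so q_2 = False.
Set q_0 = True.
Set q_3 = True.
All clauses satisfied.

q_0: True, q_1: False, q_2: False, q_3: True, q_4: True, q_5: False, q_6: False, q_7: False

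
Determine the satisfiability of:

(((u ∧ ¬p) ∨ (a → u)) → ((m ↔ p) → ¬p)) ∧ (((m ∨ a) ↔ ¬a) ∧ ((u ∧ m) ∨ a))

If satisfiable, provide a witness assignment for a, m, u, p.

a: False, m: True, u: True, p: False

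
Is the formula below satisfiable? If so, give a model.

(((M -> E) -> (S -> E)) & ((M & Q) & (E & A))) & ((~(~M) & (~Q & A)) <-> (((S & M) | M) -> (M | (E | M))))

Case E = True: the formula simplifies to ((M & Q) & A) & (~(~M) & (~Q & A)).
  Q = True: the conjunct ~Q is False.
  Q = False: the conjunct Q is False.
Case E = False: the conjunct E is False.
Both cases fail — unsatisfiable.

The formula is unsatisfiable.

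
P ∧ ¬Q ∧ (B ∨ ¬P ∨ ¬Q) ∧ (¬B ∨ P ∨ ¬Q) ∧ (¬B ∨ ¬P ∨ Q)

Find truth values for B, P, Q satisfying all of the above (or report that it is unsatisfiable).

Unit clause (P) forces P = True.
Unit clause (¬Q) forces Q = False.
In (¬B ∨ ¬P ∨ Q) only ¬B is left, so B = False.
All clauses satisfied.

B=F, P=T, Q=F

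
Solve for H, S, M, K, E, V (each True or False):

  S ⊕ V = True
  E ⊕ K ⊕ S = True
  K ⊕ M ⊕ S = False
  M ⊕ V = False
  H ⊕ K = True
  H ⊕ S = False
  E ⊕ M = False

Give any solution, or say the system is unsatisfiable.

Adding constraints 2, 3, 7 mod 2: every variable appears an even number of times on the left, so the left side is 0.
But the right sides sum to 1 (mod 2). 0 ≠ 1 — the system is inconsistent.

UNSATISFIABLE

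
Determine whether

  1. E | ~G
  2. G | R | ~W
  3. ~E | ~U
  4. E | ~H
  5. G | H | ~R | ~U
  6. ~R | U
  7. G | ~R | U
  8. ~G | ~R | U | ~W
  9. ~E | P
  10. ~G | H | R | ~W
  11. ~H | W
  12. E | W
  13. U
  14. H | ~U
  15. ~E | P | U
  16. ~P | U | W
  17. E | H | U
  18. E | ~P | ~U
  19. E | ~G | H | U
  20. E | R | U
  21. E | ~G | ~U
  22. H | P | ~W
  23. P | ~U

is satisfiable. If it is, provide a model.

UNSATISFIABLE

Case U = True:
  (~E | ~U) forces E = False.
  (E | ~G) forces G = False.
  (E | ~H) forces H = False.
  Clause (H | ~U) is falsified — contradiction.
Case U = False:
  Clause (U) is falsified — contradiction.
Both cases fail, so the formula is unsatisfiable.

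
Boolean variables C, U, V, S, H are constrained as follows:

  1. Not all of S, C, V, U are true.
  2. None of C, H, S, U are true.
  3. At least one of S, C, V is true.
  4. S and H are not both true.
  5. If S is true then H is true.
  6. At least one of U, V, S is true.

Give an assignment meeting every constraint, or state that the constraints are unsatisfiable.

C = False; U = False; V = True; S = False; H = False

  (1) {S, C, V, U}: 1/4 true — not all ✓
  (2) {C, H, S, U}: 0 true — none ✓
  (3) {S, C, V}: 1 true — at least one ✓
  (4) S=F, H=F — not both ✓
  (5) S=F ⇒ H: vacuous ✓
  (6) {U, V, S}: 1 true — at least one ✓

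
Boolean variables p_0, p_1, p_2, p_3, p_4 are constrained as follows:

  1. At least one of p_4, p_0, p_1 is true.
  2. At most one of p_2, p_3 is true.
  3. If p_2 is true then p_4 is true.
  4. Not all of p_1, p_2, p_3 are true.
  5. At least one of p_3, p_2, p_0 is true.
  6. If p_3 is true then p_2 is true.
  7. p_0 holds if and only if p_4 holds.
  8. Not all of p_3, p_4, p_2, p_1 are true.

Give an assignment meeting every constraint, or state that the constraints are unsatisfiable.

p_0=T, p_1=F, p_2=T, p_3=F, p_4=T

  (1) {p_4, p_0, p_1}: 2 true — at least one ✓
  (2) {p_2, p_3}: 1 true — at most one ✓
  (3) p_2=T ⇒ p_4: T ✓
  (4) {p_1, p_2, p_3}: 1/3 true — not all ✓
  (5) {p_3, p_2, p_0}: 2 true — at least one ✓
  (6) p_3=F ⇒ p_2: vacuous ✓
  (7) p_0=T, p_4=T — same ✓
  (8) {p_3, p_4, p_2, p_1}: 2/4 true — not all ✓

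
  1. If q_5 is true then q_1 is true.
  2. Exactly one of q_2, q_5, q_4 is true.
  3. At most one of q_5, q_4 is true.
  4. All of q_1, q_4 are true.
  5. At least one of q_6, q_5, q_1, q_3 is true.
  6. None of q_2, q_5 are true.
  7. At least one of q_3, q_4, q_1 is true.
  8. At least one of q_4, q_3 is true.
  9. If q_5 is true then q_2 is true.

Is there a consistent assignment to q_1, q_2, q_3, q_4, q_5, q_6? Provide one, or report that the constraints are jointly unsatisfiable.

q_1: True; q_2: False; q_3: True; q_4: True; q_5: False; q_6: True

  (1) q_5=F ⇒ q_1: vacuous ✓
  (2) {q_2, q_5, q_4}: 1 true — exactly one ✓
  (3) {q_5, q_4}: 1 true — at most one ✓
  (4) {q_1, q_4}: all 2 true ✓
  (5) {q_6, q_5, q_1, q_3}: 3 true — at least one ✓
  (6) {q_2, q_5}: 0 true — none ✓
  (7) {q_3, q_4, q_1}: 3 true — at least one ✓
  (8) {q_4, q_3}: 2 true — at least one ✓
  (9) q_5=F ⇒ q_2: vacuous ✓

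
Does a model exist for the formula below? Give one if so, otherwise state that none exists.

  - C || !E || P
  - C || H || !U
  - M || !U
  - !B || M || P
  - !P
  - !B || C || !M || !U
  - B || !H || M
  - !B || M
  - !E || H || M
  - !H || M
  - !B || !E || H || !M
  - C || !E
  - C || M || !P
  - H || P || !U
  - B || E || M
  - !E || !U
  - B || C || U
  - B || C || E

E = False, C = True, P = False, U = True, M = True, B = True, H = True

Unit clause (!P) forces P = False.
Set E = False.
Set C = True.
Set U = True.
  then (M || !U) forces M = True.
  then (H || P || !U) forces H = True.
Set B = True.
All clauses satisfied.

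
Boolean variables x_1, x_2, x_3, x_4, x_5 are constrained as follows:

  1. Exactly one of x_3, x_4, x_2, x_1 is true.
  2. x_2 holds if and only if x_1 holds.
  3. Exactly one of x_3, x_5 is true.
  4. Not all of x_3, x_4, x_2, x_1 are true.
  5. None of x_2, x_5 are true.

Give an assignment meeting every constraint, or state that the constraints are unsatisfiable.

x_1: False; x_2: False; x_3: True; x_4: False; x_5: False

  (1) {x_3, x_4, x_2, x_1}: 1 true — exactly one ✓
  (2) x_2=F, x_1=F — same ✓
  (3) {x_3, x_5}: 1 true — exactly one ✓
  (4) {x_3, x_4, x_2, x_1}: 1/4 true — not all ✓
  (5) {x_2, x_5}: 0 true — none ✓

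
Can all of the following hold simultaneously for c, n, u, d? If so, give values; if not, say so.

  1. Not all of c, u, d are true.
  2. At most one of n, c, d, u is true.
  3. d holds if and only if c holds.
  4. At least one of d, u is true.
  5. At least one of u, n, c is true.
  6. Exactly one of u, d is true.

c = False, n = False, u = True, d = False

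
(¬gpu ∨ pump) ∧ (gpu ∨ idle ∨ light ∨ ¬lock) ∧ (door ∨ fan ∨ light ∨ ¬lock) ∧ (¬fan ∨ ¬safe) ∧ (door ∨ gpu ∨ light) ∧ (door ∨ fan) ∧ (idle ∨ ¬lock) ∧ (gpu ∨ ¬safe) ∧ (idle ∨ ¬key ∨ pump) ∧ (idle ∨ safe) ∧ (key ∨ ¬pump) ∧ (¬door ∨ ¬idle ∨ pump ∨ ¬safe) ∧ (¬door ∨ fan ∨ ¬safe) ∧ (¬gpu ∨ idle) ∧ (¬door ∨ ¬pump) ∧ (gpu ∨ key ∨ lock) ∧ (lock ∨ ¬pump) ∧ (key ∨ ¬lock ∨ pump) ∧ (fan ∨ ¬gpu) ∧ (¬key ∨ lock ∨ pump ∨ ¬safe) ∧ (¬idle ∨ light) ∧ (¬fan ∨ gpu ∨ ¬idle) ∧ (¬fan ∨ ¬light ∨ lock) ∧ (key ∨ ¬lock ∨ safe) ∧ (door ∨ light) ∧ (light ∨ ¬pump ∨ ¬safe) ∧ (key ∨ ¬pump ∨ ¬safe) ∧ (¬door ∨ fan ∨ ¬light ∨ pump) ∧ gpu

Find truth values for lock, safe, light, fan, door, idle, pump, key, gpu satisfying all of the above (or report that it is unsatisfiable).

lock = True; safe = False; light = True; fan = True; door = False; idle = True; pump = True; key = True; gpu = True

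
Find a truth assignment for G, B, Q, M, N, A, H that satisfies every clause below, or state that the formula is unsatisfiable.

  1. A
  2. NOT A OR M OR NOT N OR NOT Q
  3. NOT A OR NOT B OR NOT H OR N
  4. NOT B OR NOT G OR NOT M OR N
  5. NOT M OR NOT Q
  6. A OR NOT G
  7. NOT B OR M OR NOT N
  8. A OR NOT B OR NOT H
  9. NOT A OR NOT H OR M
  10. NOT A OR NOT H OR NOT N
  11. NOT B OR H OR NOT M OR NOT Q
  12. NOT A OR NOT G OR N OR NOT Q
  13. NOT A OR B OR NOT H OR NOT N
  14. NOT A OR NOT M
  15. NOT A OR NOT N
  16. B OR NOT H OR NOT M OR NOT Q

Unit clause (A) forces A = True.
In (NOT A OR NOT M) only NOT M is left, so M = False.
In (NOT A OR NOT N) only NOT N is left, so N = False.
In (NOT A OR NOT H OR M) only NOT H is left, so H = False.
Set G = True.
  then (NOT A OR NOT G OR N OR NOT Q) forces Q = False.
Set B = True.
All clauses satisfied.

G = True; B = True; Q = False; M = False; N = False; A = True; H = False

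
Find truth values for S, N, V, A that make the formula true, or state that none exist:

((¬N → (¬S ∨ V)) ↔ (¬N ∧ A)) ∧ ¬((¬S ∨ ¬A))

S = True, N = False, V = True, A = True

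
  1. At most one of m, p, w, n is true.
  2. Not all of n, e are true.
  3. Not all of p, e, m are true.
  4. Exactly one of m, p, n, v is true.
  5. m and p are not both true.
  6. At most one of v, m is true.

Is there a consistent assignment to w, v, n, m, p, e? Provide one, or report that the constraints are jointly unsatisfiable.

w = False; v = False; n = False; m = False; p = True; e = False

  (1) {m, p, w, n}: 1 true — at most one ✓
  (2) {n, e}: 0/2 true — not all ✓
  (3) {p, e, m}: 1/3 true — not all ✓
  (4) {m, p, n, v}: 1 true — exactly one ✓
  (5) m=F, p=T — not both ✓
  (6) {v, m}: 0 true — at most one ✓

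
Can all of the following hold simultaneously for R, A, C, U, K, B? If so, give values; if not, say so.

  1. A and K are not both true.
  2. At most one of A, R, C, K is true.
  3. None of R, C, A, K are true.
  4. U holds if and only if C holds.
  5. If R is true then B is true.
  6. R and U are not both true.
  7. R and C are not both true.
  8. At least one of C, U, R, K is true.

Case R = True:
  Constraint (3) is violated (R=T) — contradiction.
Case R = False:
  (3) forces C = False.
  (3) forces A = False.
  (3) forces K = False.
  (4) with C=F forces U = False.
  Constraint (8) is violated (C=F, U=F, R=F, K=F) — contradiction.
Both cases fail — unsatisfiable.

Unsatisfiable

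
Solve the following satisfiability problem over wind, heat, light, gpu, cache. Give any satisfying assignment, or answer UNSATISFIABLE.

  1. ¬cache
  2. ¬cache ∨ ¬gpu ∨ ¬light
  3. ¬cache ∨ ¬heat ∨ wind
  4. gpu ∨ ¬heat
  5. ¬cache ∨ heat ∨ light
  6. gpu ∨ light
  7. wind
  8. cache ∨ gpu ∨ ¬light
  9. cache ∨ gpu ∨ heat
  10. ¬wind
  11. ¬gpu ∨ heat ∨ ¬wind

No satisfying assignment exists.

Case wind = True:
  Clause (¬wind) is falsified — contradiction.
Case wind = False:
  Clause (wind) is falsified — contradiction.
Both cases fail, so the formula is unsatisfiable.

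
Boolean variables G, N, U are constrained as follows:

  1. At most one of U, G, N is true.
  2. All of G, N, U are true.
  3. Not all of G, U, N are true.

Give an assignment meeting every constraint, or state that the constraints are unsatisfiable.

Case G = True:
  (1) with G=T forces U = False.
  Constraint (2) is violated (U=F) — contradiction.
Case G = False:
  Constraint (2) is violated (G=F) — contradiction.
Both cases fail — unsatisfiable.

Unsatisfiable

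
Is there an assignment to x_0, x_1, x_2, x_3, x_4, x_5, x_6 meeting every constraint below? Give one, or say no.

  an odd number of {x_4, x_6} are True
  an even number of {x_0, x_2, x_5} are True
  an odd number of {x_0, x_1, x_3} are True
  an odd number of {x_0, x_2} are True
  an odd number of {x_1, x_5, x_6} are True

x_0 = True, x_1 = False, x_2 = False, x_3 = False, x_4 = True, x_5 = True, x_6 = False

{x_4, x_6}: 1 true → odd ✓
{x_0, x_2, x_5}: 2 true → even ✓
{x_0, x_1, x_3}: 1 true → odd ✓
{x_0, x_2}: 1 true → odd ✓
{x_1, x_5, x_6}: 1 true → odd ✓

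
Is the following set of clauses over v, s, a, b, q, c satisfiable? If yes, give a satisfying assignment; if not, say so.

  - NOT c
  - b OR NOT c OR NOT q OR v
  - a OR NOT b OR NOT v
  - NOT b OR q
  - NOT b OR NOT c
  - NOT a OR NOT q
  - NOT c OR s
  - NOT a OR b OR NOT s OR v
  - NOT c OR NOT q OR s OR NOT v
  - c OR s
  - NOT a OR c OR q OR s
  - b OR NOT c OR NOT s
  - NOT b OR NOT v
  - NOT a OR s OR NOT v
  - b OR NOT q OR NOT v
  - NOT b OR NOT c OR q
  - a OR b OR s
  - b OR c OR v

v = True, s = True, a = True, b = False, q = False, c = False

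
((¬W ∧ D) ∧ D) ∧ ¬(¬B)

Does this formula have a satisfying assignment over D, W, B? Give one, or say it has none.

D: True; W: False; B: True

  (¬W ∧ D) ∧ D = True
    ¬W ∧ D = True
      ¬W = True
  ¬(¬B) = True
    ¬B = False
Both conjuncts True, so the formula holds.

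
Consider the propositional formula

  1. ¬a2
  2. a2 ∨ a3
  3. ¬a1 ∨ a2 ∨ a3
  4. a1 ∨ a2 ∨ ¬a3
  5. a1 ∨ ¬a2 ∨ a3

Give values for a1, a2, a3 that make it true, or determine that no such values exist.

a1 = True; a2 = False; a3 = True

Unit clause (¬a2) forces a2 = False.
In (a2 ∨ a3) only a3 is left, so a3 = True.
In (a1 ∨ a2 ∨ ¬a3) only a1 is left, so a1 = True.
Check each clause:
  (¬a2): ¬a2 holds.
  (a2 ∨ a3): a3 holds.
  (¬a1 ∨ a2 ∨ a3): a3 holds.
  (a1 ∨ a2 ∨ ¬a3): a1 holds.
  (a1 ∨ ¬a2 ∨ a3): a1 holds.
All clauses satisfied.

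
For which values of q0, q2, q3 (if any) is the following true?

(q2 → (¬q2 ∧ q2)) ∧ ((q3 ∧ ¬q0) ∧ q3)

q0=F, q2=F, q3=T

  q2 → (¬q2 ∧ q2) = True
    ¬q2 ∧ q2 = False
      ¬q2 = True
  (q3 ∧ ¬q0) ∧ q3 = True
    q3 ∧ ¬q0 = True
      ¬q0 = True
Both conjuncts True, so the formula holds.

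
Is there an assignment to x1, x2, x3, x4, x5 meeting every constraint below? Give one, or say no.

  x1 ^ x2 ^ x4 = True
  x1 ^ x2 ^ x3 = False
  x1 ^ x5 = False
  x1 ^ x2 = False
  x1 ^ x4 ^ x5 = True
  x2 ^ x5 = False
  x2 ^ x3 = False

x1 = False, x2 = False, x3 = False, x4 = True, x5 = False

x1 ^ x2 ^ x4 = F ^ F ^ T = True ✓
x1 ^ x2 ^ x3 = F ^ F ^ F = False ✓
x1 ^ x5 = F ^ F = False ✓
x1 ^ x2 = F ^ F = False ✓
x1 ^ x4 ^ x5 = F ^ T ^ F = True ✓
x2 ^ x5 = F ^ F = False ✓
x2 ^ x3 = F ^ F = False ✓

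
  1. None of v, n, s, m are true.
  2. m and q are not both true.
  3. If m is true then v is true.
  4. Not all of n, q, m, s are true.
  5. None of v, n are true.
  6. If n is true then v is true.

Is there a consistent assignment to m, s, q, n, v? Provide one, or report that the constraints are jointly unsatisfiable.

m=F, s=F, q=F, n=F, v=F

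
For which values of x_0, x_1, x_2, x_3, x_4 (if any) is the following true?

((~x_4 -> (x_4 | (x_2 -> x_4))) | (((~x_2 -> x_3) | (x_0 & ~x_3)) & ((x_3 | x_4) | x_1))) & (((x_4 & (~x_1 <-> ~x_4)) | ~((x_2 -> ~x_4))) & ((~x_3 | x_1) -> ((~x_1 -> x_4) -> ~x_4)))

x_0: False, x_1: False, x_2: True, x_3: True, x_4: True

  (~x_4 -> (x_4 | (x_2 -> x_4))) | (((~x_2 -> x_3) | (x_0 & ~x_3)) & ((x_3 | x_4) | x_1)) = True
    ~x_4 -> (x_4 | (x_2 -> x_4)) = True
      ~x_4 = False
      x_4 | (x_2 -> x_4) = True
        x_2 -> x_4 = True
    ((~x_2 -> x_3) | (x_0 & ~x_3)) & ((x_3 | x_4) | x_1) = True
      (~x_2 -> x_3) | (x_0 & ~x_3) = True
        ~x_2 -> x_3 = True
          ~x_2 = False
        x_0 & ~x_3 = False
          ~x_3 = False
      (x_3 | x_4) | x_1 = True
        x_3 | x_4 = True
  ((x_4 & (~x_1 <-> ~x_4)) | ~((x_2 -> ~x_4))) & ((~x_3 | x_1) -> ((~x_1 -> x_4) -> ~x_4)) = True
    (x_4 & (~x_1 <-> ~x_4)) | ~((x_2 -> ~x_4)) = True
      x_4 & (~x_1 <-> ~x_4) = False
        ~x_1 <-> ~x_4 = False
          ~x_1 = True
          ~x_4 = False
      ~((x_2 -> ~x_4)) = True
        x_2 -> ~x_4 = False
          ~x_4 = False
    (~x_3 | x_1) -> ((~x_1 -> x_4) -> ~x_4) = True
      ~x_3 | x_1 = False
        ~x_3 = False
      (~x_1 -> x_4) -> ~x_4 = False
        ~x_1 -> x_4 = True
          ~x_1 = True
        ~x_4 = False
Both conjuncts True, so the formula holds.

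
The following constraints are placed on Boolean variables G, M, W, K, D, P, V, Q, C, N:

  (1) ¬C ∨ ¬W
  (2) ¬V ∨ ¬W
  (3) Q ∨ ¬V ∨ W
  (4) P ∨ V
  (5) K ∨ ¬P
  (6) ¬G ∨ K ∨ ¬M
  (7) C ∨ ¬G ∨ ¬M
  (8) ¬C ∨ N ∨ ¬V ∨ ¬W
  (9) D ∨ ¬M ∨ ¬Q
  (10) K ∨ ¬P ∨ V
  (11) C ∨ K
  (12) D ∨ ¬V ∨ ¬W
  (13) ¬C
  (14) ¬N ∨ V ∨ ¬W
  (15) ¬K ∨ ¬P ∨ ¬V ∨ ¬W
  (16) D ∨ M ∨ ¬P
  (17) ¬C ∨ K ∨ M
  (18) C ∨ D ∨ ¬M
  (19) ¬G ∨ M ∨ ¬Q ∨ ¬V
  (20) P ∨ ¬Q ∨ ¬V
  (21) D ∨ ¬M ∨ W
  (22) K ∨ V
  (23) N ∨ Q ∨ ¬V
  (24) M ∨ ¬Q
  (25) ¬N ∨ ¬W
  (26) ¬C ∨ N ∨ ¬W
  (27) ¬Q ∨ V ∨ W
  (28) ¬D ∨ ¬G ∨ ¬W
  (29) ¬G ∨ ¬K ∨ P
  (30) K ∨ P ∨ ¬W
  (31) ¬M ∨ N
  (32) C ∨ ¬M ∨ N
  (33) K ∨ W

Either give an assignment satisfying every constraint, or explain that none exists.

G=F, M=F, W=F, K=T, D=T, P=T, V=F, Q=F, C=F, N=F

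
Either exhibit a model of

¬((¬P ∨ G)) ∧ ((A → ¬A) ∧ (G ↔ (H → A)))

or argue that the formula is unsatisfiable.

A=F, H=T, P=T, G=F

  ¬((¬P ∨ G)) = True
    ¬P ∨ G = False
      ¬P = False
  (A → ¬A) ∧ (G ↔ (H → A)) = True
    A → ¬A = True
      ¬A = True
    G ↔ (H → A) = True
      H → A = False
Both conjuncts True, so the formula holds.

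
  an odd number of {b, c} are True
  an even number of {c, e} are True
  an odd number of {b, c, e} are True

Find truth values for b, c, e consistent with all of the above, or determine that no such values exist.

b = True, c = False, e = False

{b, c}: 1 true → odd ✓
{c, e}: 0 true → even ✓
{b, c, e}: 1 true → odd ✓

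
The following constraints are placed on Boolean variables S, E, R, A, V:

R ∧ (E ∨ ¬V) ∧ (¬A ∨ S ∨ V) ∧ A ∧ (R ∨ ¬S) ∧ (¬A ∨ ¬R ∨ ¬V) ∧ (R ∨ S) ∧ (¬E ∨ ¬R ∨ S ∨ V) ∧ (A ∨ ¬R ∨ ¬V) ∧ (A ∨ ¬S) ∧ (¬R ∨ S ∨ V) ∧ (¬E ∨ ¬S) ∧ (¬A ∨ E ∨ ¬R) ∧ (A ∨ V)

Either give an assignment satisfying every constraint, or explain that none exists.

Unsatisfiable — no assignment works.

Case R = True:
  (A) forces A = True.
  (¬A ∨ ¬R ∨ ¬V) forces V = False.
  (¬A ∨ S ∨ V) forces S = True.
  (¬E ∨ ¬S) forces E = False.
  Clause (¬A ∨ E ∨ ¬R) is falsified — contradiction.
Case R = False:
  Clause (R) is falsified — contradiction.
Both cases fail, so the formula is unsatisfiable.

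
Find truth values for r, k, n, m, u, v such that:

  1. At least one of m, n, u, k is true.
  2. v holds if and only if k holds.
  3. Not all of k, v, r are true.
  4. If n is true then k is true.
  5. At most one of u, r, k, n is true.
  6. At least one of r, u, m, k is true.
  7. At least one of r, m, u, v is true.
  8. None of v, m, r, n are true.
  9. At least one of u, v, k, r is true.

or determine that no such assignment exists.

r: False, k: False, n: False, m: False, u: True, v: False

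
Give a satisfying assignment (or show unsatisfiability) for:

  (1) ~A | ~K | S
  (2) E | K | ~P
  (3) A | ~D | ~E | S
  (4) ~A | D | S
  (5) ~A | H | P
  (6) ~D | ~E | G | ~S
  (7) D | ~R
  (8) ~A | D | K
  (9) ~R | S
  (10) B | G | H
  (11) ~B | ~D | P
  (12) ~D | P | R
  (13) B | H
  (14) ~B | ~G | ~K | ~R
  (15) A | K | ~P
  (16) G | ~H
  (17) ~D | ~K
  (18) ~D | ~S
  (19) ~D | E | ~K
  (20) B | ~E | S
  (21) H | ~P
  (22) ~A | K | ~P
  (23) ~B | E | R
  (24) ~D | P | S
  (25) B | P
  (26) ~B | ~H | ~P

Set H = False.
  then (B | H) forces B = True.
  then (H | ~P) forces P = False.
  then (~A | H | P) forces A = False.
  then (~B | ~D | P) forces D = False.
  then (D | ~R) forces R = False.
  then (~B | E | R) forces E = True.
Set G = False.
Set S = True.
Set K = False.
All clauses satisfied.

H = False, E = True, R = False, B = True, P = False, G = False, S = True, K = False, A = False, D = False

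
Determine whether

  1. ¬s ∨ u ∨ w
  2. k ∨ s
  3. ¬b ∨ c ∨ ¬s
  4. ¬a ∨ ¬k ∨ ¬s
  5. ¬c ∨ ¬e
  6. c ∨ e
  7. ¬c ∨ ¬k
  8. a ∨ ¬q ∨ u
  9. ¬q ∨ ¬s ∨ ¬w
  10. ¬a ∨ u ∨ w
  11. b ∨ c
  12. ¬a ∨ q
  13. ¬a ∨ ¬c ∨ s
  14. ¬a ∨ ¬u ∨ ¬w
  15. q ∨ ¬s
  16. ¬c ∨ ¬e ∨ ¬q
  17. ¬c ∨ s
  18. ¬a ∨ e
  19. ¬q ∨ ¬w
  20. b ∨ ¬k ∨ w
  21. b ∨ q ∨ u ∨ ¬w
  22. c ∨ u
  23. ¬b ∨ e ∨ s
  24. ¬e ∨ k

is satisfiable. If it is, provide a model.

e = True, w = True, q = False, c = False, a = False, b = True, u = True, s = False, k = True

Set e = True.
  then (¬c ∨ ¬e) forces c = False.
  then (b ∨ c) forces b = True.
  then (c ∨ u) forces u = True.
  then (¬e ∨ k) forces k = True.
  then (¬b ∨ c ∨ ¬s) forces s = False.
Set w = True.
  then (¬a ∨ ¬u ∨ ¬w) forces a = False.
  then (¬q ∨ ¬w) forces q = False.
All clauses satisfied.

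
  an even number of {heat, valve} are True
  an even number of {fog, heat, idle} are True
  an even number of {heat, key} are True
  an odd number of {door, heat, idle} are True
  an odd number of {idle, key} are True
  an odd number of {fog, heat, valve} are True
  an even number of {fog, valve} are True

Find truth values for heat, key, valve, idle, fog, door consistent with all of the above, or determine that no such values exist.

heat = True; key = True; valve = True; idle = False; fog = True; door = False

{heat, valve}: 2 true → even ✓
{fog, heat, idle}: 2 true → even ✓
{heat, key}: 2 true → even ✓
{door, heat, idle}: 1 true → odd ✓
{idle, key}: 1 true → odd ✓
{fog, heat, valve}: 3 true → odd ✓
{fog, valve}: 2 true → even ✓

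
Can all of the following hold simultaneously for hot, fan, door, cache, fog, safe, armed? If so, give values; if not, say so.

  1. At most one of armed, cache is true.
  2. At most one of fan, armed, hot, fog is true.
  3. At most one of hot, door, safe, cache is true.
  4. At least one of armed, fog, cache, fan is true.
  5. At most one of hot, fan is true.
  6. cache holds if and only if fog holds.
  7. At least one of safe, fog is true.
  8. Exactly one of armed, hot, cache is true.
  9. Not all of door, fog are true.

hot = False; fan = False; door = False; cache = False; fog = False; safe = True; armed = True

  (1) {armed, cache}: 1 true — at most one ✓
  (2) {fan, armed, hot, fog}: 1 true — at most one ✓
  (3) {hot, door, safe, cache}: 1 true — at most one ✓
  (4) {armed, fog, cache, fan}: 1 true — at least one ✓
  (5) {hot, fan}: 0 true — at most one ✓
  (6) cache=F, fog=F — same ✓
  (7) {safe, fog}: 1 true — at least one ✓
  (8) {armed, hot, cache}: 1 true — exactly one ✓
  (9) {door, fog}: 0/2 true — not all ✓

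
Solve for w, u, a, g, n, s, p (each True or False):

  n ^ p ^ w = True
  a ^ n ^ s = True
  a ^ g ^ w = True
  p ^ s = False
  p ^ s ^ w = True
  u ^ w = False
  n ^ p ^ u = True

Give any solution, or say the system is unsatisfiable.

w = True; u = True; a = True; g = True; n = False; s = False; p = False

n ^ p ^ w = F ^ F ^ T = True ✓
a ^ n ^ s = T ^ F ^ F = True ✓
a ^ g ^ w = T ^ T ^ T = True ✓
p ^ s = F ^ F = False ✓
p ^ s ^ w = F ^ F ^ T = True ✓
u ^ w = T ^ T = False ✓
n ^ p ^ u = F ^ F ^ T = True ✓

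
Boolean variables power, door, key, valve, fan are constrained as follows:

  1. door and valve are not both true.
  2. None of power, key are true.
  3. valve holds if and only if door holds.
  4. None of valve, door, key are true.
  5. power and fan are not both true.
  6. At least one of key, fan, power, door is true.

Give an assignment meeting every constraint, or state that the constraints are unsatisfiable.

power: False; door: False; key: False; valve: False; fan: True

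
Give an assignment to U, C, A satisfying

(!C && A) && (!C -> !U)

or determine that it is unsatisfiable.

U: False; C: False; A: True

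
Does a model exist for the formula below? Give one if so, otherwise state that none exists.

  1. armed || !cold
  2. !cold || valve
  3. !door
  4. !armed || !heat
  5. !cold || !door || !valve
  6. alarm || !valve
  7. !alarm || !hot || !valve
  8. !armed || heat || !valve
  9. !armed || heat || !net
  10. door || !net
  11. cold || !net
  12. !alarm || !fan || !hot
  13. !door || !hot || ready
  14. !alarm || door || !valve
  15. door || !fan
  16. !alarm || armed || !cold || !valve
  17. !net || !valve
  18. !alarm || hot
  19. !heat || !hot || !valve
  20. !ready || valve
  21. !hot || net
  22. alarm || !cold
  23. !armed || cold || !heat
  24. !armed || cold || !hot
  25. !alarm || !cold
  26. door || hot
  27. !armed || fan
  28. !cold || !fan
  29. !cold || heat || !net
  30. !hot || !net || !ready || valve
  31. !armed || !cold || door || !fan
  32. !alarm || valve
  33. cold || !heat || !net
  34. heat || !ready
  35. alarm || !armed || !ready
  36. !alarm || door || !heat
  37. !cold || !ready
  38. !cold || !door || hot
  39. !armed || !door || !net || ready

UNSATISFIABLE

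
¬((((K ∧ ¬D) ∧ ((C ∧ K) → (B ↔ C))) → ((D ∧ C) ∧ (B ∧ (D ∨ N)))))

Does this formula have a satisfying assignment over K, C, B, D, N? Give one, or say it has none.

K: True, C: True, B: True, D: False, N: False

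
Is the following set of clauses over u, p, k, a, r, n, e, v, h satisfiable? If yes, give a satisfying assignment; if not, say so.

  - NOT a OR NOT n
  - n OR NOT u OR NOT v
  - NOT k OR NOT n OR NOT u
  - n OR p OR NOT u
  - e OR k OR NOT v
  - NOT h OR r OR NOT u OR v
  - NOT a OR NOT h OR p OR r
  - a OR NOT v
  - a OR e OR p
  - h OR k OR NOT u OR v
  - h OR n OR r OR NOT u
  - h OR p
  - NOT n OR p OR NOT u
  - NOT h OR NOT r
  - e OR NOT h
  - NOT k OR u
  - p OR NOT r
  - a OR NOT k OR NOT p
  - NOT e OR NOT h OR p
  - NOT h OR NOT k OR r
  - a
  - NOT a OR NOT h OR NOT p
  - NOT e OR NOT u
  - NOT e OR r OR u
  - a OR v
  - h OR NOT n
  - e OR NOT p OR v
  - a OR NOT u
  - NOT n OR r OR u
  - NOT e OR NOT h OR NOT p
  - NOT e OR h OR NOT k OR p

u=F; p=T; k=F; a=T; r=T; n=F; e=T; v=T; h=F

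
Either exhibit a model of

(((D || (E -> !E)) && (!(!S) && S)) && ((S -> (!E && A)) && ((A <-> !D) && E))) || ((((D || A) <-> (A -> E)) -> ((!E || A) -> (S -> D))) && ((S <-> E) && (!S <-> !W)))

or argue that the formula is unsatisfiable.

W = False, A = True, D = False, S = False, E = False

  (((D || (E -> !E)) && (!(!S) && S)) && ((S -> (!E && A)) && ((A <-> !D) && E))) || ((((D || A) <-> (A -> E)) -> ((!E || A) -> (S -> D))) && ((S <-> E) && (!S <-> !W))) = True
    ((D || (E -> !E)) && (!(!S) && S)) && ((S -> (!E && A)) && ((A <-> !D) && E)) = False
      (D || (E -> !E)) && (!(!S) && S) = False
        D || (E -> !E) = True
          E -> !E = True
            !E = True
        !(!S) && S = False
          !(!S) = False
            !S = True
      (S -> (!E && A)) && ((A <-> !D) && E) = False
        S -> (!E && A) = True
          !E && A = True
            !E = True
        (A <-> !D) && E = False
          A <-> !D = True
            !D = True
    (((D || A) <-> (A -> E)) -> ((!E || A) -> (S -> D))) && ((S <-> E) && (!S <-> !W)) = True
      ((D || A) <-> (A -> E)) -> ((!E || A) -> (S -> D)) = True
        (D || A) <-> (A -> E) = False
          D || A = True
          A -> E = False
        (!E || A) -> (S -> D) = True
          !E || A = True
            !E = True
          S -> D = True
      (S <-> E) && (!S <-> !W) = True
        S <-> E = True
        !S <-> !W = True
          !S = True
          !W = True
The formula evaluates to True.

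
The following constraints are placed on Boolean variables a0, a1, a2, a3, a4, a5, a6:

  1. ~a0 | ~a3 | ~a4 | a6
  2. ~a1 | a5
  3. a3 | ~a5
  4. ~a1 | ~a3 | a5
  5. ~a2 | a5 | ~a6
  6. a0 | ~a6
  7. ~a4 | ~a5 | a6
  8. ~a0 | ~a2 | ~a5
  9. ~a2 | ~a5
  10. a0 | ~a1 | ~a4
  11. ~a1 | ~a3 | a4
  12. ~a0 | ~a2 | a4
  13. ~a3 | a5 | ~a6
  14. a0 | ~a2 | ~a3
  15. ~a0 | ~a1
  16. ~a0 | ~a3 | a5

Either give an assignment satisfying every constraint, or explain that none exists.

Set a0 = False.
  then (a0 | ~a6) forces a6 = False.
Try a1 = True:
  (~a1 | a5) forces a5 = True.
  (a3 | ~a5) forces a3 = True.
  (~a4 | ~a5 | a6) forces a4 = False.
  clause (~a1 | ~a3 | a4) is falsified — backtrack.
So a1 = False.
Set a2 = False.
Set a3 = False.
  then (a3 | ~a5) forces a5 = False.
Set a4 = True.
All clauses satisfied.

a0=F, a1=F, a2=F, a3=F, a4=T, a5=F, a6=F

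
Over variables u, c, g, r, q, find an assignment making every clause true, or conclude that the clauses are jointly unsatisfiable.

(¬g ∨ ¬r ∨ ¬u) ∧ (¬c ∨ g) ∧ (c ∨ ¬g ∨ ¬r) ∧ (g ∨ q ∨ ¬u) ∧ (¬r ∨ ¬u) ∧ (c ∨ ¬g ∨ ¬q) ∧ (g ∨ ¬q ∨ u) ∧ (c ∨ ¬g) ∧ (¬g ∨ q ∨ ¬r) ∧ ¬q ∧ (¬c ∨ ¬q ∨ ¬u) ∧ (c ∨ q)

u: True; c: True; g: True; r: False; q: False

Unit clause (¬q) forces q = False.
In (c ∨ q) only c is left, so c = True.
In (¬c ∨ g) only g is left, so g = True.
In (¬g ∨ q ∨ ¬r) only ¬r is left, so r = False.
Set u = True.
All clauses satisfied.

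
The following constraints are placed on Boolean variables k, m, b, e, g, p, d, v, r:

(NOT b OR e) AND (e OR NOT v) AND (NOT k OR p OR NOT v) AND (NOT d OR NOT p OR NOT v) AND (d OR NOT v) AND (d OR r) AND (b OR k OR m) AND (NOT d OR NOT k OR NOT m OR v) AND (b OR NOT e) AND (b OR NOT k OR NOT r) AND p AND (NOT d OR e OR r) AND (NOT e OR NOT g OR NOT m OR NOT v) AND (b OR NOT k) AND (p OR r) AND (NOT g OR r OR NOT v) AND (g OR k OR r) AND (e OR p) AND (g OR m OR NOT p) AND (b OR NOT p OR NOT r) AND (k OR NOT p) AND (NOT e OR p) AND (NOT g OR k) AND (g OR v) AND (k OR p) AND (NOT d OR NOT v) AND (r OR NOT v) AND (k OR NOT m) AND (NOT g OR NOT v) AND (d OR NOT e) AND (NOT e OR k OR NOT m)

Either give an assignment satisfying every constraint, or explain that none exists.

k = True; m = False; b = True; e = True; g = True; p = True; d = True; v = False; r = True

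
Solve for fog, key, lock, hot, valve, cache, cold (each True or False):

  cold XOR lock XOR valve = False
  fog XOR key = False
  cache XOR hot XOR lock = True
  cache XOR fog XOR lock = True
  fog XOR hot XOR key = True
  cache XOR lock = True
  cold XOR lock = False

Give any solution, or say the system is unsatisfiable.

No satisfying assignment exists.

Adding constraints 2, 3, 5, 6 mod 2: every variable appears an even number of times on the left, so the left side is 0.
But the right sides sum to 1 (mod 2). 0 ≠ 1 — the system is inconsistent.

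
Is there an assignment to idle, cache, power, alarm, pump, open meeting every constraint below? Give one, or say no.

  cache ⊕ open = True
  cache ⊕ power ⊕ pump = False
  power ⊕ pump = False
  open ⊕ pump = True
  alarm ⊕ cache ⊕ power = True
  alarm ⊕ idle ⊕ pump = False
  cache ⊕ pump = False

idle = True; cache = False; power = False; alarm = True; pump = False; open = True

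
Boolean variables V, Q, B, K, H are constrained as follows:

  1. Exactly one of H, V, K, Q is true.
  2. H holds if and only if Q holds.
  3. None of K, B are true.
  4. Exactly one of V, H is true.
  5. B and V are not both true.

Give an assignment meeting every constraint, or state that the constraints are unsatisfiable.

V = True, Q = False, B = False, K = False, H = False

  (1) {H, V, K, Q}: 1 true — exactly one ✓
  (2) H=F, Q=F — same ✓
  (3) {K, B}: 0 true — none ✓
  (4) {V, H}: 1 true — exactly one ✓
  (5) B=F, V=T — not both ✓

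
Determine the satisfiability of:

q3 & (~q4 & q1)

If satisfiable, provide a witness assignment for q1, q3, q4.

q1 = True, q3 = True, q4 = False

  ~q4 & q1 = True
    ~q4 = True
Both conjuncts True, so the formula holds.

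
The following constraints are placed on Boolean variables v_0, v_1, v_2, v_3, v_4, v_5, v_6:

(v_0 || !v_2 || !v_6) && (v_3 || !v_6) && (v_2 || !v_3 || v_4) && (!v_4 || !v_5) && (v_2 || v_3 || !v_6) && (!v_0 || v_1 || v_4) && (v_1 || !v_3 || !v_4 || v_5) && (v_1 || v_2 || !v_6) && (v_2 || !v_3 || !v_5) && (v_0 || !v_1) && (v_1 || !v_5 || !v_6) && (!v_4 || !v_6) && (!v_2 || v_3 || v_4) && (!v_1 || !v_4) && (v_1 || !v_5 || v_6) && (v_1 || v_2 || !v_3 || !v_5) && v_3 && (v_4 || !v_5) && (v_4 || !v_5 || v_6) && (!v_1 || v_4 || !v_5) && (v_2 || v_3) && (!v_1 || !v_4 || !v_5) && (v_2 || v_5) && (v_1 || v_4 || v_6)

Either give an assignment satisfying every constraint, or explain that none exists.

v_0=T, v_1=T, v_2=T, v_3=T, v_4=F, v_5=F, v_6=T

Unit clause (v_3) forces v_3 = True.
Set v_0 = True.
Try v_1 = False:
  (!v_0 || v_1 || v_4) forces v_4 = True.
  (!v_4 || !v_5) forces v_5 = False.
  clause (v_1 || !v_3 || !v_4 || v_5) is falsified — backtrack.
So v_1 = True.
  then (!v_1 || !v_4) forces v_4 = False.
  then (v_4 || !v_5) forces v_5 = False.
  then (v_2 || v_5) forces v_2 = True.
Set v_6 = True.
All clauses satisfied.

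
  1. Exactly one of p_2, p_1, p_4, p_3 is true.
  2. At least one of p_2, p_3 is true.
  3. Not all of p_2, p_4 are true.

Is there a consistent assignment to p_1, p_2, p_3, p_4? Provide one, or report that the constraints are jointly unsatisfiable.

p_1 = False, p_2 = True, p_3 = False, p_4 = False

  (1) {p_2, p_1, p_4, p_3}: 1 true — exactly one ✓
  (2) {p_2, p_3}: 1 true — at least one ✓
  (3) {p_2, p_4}: 1/2 true — not all ✓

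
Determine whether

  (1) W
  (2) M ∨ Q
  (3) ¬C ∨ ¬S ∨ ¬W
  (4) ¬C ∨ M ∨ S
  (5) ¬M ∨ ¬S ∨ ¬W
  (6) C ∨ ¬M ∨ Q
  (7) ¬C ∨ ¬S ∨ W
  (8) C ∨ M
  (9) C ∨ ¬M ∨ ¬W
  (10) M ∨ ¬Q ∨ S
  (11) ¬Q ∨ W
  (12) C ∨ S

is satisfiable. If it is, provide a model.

Q = False, M = True, C = True, W = True, S = False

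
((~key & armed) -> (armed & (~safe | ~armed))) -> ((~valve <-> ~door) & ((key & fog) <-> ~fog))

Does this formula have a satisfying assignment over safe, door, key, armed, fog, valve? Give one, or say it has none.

safe=T, door=T, key=F, armed=T, fog=F, valve=T

  ((~key & armed) -> (armed & (~safe | ~armed))) -> ((~valve <-> ~door) & ((key & fog) <-> ~fog)) = True
    (~key & armed) -> (armed & (~safe | ~armed)) = False
      ~key & armed = True
        ~key = True
      armed & (~safe | ~armed) = False
        ~safe | ~armed = False
          ~safe = False
          ~armed = False
    (~valve <-> ~door) & ((key & fog) <-> ~fog) = False
      ~valve <-> ~door = True
        ~valve = False
        ~door = False
      (key & fog) <-> ~fog = False
        key & fog = False
        ~fog = True
The formula evaluates to True.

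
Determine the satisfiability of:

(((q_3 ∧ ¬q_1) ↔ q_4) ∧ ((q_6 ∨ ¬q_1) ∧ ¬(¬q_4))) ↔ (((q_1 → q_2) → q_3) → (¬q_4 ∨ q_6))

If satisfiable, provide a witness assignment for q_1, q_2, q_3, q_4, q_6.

q_1: True, q_2: False, q_3: False, q_4: True, q_6: False

  (((q_3 ∧ ¬q_1) ↔ q_4) ∧ ((q_6 ∨ ¬q_1) ∧ ¬(¬q_4))) ↔ (((q_1 → q_2) → q_3) → (¬q_4 ∨ q_6)) = True
    ((q_3 ∧ ¬q_1) ↔ q_4) ∧ ((q_6 ∨ ¬q_1) ∧ ¬(¬q_4)) = False
      (q_3 ∧ ¬q_1) ↔ q_4 = False
        q_3 ∧ ¬q_1 = False
          ¬q_1 = False
      (q_6 ∨ ¬q_1) ∧ ¬(¬q_4) = False
        q_6 ∨ ¬q_1 = False
          ¬q_1 = False
        ¬(¬q_4) = True
          ¬q_4 = False
    ((q_1 → q_2) → q_3) → (¬q_4 ∨ q_6) = False
      (q_1 → q_2) → q_3 = True
        q_1 → q_2 = False
      ¬q_4 ∨ q_6 = False
        ¬q_4 = False
The formula evaluates to True.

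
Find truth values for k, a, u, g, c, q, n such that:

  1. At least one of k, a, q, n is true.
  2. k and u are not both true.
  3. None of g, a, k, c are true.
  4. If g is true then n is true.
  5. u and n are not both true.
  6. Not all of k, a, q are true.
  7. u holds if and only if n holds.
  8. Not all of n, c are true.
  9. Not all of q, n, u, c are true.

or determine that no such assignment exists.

k = False; a = False; u = False; g = False; c = False; q = True; n = False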